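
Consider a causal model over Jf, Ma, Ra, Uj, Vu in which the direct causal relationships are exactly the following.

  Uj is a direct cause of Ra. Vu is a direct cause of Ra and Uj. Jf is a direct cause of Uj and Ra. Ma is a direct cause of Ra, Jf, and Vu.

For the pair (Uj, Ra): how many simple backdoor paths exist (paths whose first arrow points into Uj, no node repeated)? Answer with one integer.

6

A backdoor path from Uj to Ra is any simple undirected path whose first edge points into Uj (i.e. leaves Uj via a parent).
Parents of Uj: {Jf, Vu}.
Enumerating:
  P1: Uj <- Jf <- Ma -> Vu -> Ra
  P2: Uj <- Jf <- Ma -> Ra
  P3: Uj <- Jf -> Ra
  P4: Uj <- Vu <- Ma -> Jf -> Ra
  P5: Uj <- Vu <- Ma -> Ra
  P6: Uj <- Vu -> Ra
That exhausts the simple backdoor paths. Count: 6.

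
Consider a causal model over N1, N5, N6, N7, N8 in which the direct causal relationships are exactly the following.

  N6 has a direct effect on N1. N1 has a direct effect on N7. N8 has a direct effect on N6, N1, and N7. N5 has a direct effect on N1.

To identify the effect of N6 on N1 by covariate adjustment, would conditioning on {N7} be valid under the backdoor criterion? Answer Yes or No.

No

Backdoor paths from N6 to N1 (paths whose first edge points into N6):
  P1: N6 <- N8 -> N1
  P2: N6 <- N8 -> N7 <- N1
Condition 1 (no descendant of N6 in the set): FAILS — N7 is a descendant of N6.
Condition 2 (every backdoor path blocked by {N7}):
  P1: open — no interior node is in the conditioning set.
  P2: open — collider(s) N7 are conditioned on (or have a conditioned descendant) and no non-collider on the path is in the set.
{N7} does not satisfy the backdoor criterion.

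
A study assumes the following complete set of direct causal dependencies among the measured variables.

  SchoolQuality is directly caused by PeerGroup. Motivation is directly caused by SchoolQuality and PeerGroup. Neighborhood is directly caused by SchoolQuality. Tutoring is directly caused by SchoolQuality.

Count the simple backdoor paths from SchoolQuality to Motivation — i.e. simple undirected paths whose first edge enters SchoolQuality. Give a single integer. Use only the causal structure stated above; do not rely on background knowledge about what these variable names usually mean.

A backdoor path from SchoolQuality to Motivation is any simple undirected path whose first edge points into SchoolQuality (i.e. leaves SchoolQuality via a parent).
Parents of SchoolQuality: {PeerGroup}.
Enumerating:
  P1: SchoolQuality <- PeerGroup -> Motivation
That exhausts the simple backdoor paths. Count: 1.

1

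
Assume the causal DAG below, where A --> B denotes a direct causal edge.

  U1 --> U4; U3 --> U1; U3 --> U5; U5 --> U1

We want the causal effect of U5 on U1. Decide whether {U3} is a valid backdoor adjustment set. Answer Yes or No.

Yes

Backdoor paths from U5 to U1 (paths whose first edge points into U5):
  P1: U5 <- U3 -> U1
Condition 1 (no descendant of U5 in the set): holds — descendants of U5 are {U1, U4}; none are in {U3}.
Condition 2 (every backdoor path blocked by {U3}):
  P1: blocked at fork node U3 ∈ conditioning set.
{U3} satisfies the backdoor criterion.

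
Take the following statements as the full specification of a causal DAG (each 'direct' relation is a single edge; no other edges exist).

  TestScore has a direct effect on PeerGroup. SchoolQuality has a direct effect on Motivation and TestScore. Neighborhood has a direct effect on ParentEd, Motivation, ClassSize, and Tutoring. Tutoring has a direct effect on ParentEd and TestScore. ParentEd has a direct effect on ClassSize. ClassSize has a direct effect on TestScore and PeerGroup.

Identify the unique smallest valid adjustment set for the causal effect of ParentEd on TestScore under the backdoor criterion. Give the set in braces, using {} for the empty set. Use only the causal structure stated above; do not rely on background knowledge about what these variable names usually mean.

Variables eligible for adjustment (non-descendants of ParentEd, excluding ParentEd and TestScore): {Motivation, Neighborhood, SchoolQuality, Tutoring}.
Backdoor paths from ParentEd to TestScore:
  P1: ParentEd <- Neighborhood -> Tutoring -> TestScore
  P2: ParentEd <- Neighborhood -> ClassSize -> TestScore
  P3: ParentEd <- Neighborhood -> ClassSize -> PeerGroup <- TestScore
  P4: ParentEd <- Neighborhood -> Motivation <- SchoolQuality -> TestScore
  P5: ParentEd <- Tutoring <- Neighborhood -> ClassSize -> TestScore
  P6: ParentEd <- Tutoring <- Neighborhood -> ClassSize -> PeerGroup <- TestScore
  P7: ParentEd <- Tutoring <- Neighborhood -> Motivation <- SchoolQuality -> TestScore
  P8: ParentEd <- Tutoring -> TestScore
The empty set is not sufficient: P1 (ParentEd <- Neighborhood -> Tutoring -> TestScore) has no collider blocking it and no conditioned non-collider, so it is open.
Try {Neighborhood, Tutoring}:
  P1: blocked at fork node Neighborhood ∈ conditioning set.
  P2: blocked at fork node Neighborhood ∈ conditioning set.
  P3: blocked at fork node Neighborhood ∈ conditioning set.
  P4: blocked at fork node Neighborhood ∈ conditioning set.
  P5: blocked at chain node Tutoring ∈ conditioning set.
  P6: blocked at chain node Tutoring ∈ conditioning set.
  P7: blocked at chain node Tutoring ∈ conditioning set.
  P8: blocked at fork node Tutoring ∈ conditioning set.
{Neighborhood, Tutoring} contains no descendant of ParentEd and blocks every backdoor path.
Every element of {Neighborhood, Tutoring} is needed (dropping Neighborhood leaves P2 open; dropping Tutoring leaves P8 open), so no proper subset is valid.
Among all size-2 subsets of the eligible variables, only {Neighborhood, Tutoring} blocks every backdoor path, so it is the unique smallest valid adjustment set.

{Neighborhood, Tutoring}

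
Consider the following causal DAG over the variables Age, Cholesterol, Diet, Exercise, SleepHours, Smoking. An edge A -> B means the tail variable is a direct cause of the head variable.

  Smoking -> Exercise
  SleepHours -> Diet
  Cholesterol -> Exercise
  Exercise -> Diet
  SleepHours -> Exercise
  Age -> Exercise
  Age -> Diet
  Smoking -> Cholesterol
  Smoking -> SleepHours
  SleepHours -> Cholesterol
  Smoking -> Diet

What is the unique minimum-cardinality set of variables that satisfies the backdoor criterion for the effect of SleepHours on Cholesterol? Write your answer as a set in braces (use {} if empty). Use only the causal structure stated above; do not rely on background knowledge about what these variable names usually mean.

{Smoking}

Variables eligible for adjustment (non-descendants of SleepHours, excluding SleepHours and Cholesterol): {Age, Smoking}.
Backdoor paths from SleepHours to Cholesterol:
  P1: SleepHours <- Smoking -> Cholesterol
  P2: SleepHours <- Smoking -> Exercise <- Cholesterol
  P3: SleepHours <- Smoking -> Diet <- Age -> Exercise <- Cholesterol
  P4: SleepHours <- Smoking -> Diet <- Exercise <- Cholesterol
The empty set is not sufficient: P1 (SleepHours <- Smoking -> Cholesterol) has no collider blocking it and no conditioned non-collider, so it is open.
Try {Smoking}:
  P1: blocked at fork node Smoking ∈ conditioning set.
  P2: blocked at fork node Smoking ∈ conditioning set.
  P3: blocked at fork node Smoking ∈ conditioning set.
  P4: blocked at fork node Smoking ∈ conditioning set.
{Smoking} contains no descendant of SleepHours and blocks every backdoor path.
No other singleton works — e.g. {Age} leaves P1 open — so {Smoking} is the unique smallest valid adjustment set.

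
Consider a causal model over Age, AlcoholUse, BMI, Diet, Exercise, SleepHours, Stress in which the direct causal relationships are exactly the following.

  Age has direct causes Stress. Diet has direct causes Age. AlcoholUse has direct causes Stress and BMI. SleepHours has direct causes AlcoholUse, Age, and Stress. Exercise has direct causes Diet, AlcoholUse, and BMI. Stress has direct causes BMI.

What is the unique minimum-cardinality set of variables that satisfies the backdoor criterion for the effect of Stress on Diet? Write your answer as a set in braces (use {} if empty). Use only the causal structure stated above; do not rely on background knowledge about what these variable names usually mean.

Variables eligible for adjustment (non-descendants of Stress, excluding Stress and Diet): {BMI}.
Backdoor paths from Stress to Diet:
  P1: Stress <- BMI -> AlcoholUse -> SleepHours <- Age -> Diet
  P2: Stress <- BMI -> AlcoholUse -> Exercise <- Diet
  P3: Stress <- BMI -> Exercise <- Diet
  P4: Stress <- BMI -> Exercise <- AlcoholUse -> SleepHours <- Age -> Diet
Each backdoor path contains an unconditioned collider, so every path is already blocked with the empty conditioning set:
  P1: blocked at collider SleepHours (neither it nor any descendant is in the conditioning set).
  P2: blocked at collider Exercise (neither it nor any descendant is in the conditioning set).
  P3: blocked at collider Exercise (neither it nor any descendant is in the conditioning set).
  P4: blocked at collider Exercise (neither it nor any descendant is in the conditioning set).
The empty set is therefore the unique smallest valid set.

{}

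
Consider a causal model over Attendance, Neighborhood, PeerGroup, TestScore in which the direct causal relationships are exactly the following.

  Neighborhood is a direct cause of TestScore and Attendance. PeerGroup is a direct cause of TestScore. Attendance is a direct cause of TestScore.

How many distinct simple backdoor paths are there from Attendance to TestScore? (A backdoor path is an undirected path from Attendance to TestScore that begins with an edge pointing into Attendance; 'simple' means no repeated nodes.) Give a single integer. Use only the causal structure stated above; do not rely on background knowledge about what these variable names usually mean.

1

A backdoor path from Attendance to TestScore is any simple undirected path whose first edge points into Attendance (i.e. leaves Attendance via a parent).
Parents of Attendance: {Neighborhood}.
Enumerating:
  P1: Attendance <- Neighborhood -> TestScore
That exhausts the simple backdoor paths. Count: 1.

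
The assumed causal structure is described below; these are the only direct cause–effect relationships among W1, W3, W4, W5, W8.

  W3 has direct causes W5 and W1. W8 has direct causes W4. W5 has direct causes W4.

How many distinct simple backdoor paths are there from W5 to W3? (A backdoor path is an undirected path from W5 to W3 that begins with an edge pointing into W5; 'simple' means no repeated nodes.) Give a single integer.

0

A backdoor path from W5 to W3 is any simple undirected path whose first edge points into W5 (i.e. leaves W5 via a parent).
Parents of W5: {W4}.
No simple path from any parent of W5 reaches W3 without revisiting W5, so there are no backdoor paths.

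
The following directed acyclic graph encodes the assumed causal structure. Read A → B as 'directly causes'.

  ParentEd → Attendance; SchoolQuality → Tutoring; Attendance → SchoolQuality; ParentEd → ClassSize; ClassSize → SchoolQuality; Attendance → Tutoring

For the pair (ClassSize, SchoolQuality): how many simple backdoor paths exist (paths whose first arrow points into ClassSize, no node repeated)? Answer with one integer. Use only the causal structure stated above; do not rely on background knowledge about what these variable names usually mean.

2

A backdoor path from ClassSize to SchoolQuality is any simple undirected path whose first edge points into ClassSize (i.e. leaves ClassSize via a parent).
Parents of ClassSize: {ParentEd}.
Enumerating:
  P1: ClassSize <- ParentEd -> Attendance -> SchoolQuality
  P2: ClassSize <- ParentEd -> Attendance -> Tutoring <- SchoolQuality
That exhausts the simple backdoor paths. Count: 2.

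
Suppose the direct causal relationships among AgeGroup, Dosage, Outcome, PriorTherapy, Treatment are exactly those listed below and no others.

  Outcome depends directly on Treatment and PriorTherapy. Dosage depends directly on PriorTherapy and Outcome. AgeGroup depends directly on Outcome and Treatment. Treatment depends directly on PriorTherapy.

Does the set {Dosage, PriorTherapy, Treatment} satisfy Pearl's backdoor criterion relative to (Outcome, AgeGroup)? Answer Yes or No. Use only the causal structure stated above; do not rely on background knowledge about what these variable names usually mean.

Backdoor paths from Outcome to AgeGroup (paths whose first edge points into Outcome):
  P1: Outcome <- PriorTherapy -> Treatment -> AgeGroup
  P2: Outcome <- Treatment -> AgeGroup
Condition 1 (no descendant of Outcome in the set): FAILS — Dosage is a descendant of Outcome.
Condition 2 (every backdoor path blocked by {Dosage, PriorTherapy, Treatment}):
  P1: blocked at fork node PriorTherapy ∈ conditioning set.
  P2: blocked at fork node Treatment ∈ conditioning set.
{Dosage, PriorTherapy, Treatment} does not satisfy the backdoor criterion.

No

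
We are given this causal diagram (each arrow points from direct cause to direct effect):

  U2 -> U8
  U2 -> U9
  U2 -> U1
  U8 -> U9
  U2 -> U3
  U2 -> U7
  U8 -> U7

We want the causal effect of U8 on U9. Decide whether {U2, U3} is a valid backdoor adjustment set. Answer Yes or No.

Yes

Backdoor paths from U8 to U9 (paths whose first edge points into U8):
  P1: U8 <- U2 -> U9
Condition 1 (no descendant of U8 in the set): holds — descendants of U8 are {U7, U9}; none are in {U2, U3}.
Condition 2 (every backdoor path blocked by {U2, U3}):
  P1: blocked at fork node U2 ∈ conditioning set.
{U2, U3} satisfies the backdoor criterion.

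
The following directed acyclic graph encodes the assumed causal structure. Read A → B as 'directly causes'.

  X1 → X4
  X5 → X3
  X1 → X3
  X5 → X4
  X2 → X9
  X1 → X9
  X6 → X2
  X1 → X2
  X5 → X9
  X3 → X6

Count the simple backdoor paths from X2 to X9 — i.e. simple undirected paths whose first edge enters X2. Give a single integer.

7

A backdoor path from X2 to X9 is any simple undirected path whose first edge points into X2 (i.e. leaves X2 via a parent).
Parents of X2: {X1, X6}.
Enumerating:
  P1: X2 <- X1 -> X3 <- X5 -> X9
  P2: X2 <- X1 -> X9
  P3: X2 <- X1 -> X4 <- X5 -> X9
  P4: X2 <- X6 <- X3 <- X1 -> X9
  P5: X2 <- X6 <- X3 <- X1 -> X4 <- X5 -> X9
  P6: X2 <- X6 <- X3 <- X5 -> X9
  P7: X2 <- X6 <- X3 <- X5 -> X4 <- X1 -> X9
That exhausts the simple backdoor paths. Count: 7.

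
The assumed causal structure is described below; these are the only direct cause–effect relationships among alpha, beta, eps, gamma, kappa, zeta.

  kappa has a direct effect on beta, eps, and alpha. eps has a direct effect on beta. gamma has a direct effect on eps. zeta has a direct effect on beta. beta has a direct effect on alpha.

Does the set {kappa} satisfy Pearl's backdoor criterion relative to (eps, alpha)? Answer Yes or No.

Backdoor paths from eps to alpha (paths whose first edge points into eps):
  P1: eps <- kappa -> beta -> alpha
  P2: eps <- kappa -> alpha
Condition 1 (no descendant of eps in the set): holds — descendants of eps are {alpha, beta}; none are in {kappa}.
Condition 2 (every backdoor path blocked by {kappa}):
  P1: blocked at fork node kappa ∈ conditioning set.
  P2: blocked at fork node kappa ∈ conditioning set.
{kappa} satisfies the backdoor criterion.

Yes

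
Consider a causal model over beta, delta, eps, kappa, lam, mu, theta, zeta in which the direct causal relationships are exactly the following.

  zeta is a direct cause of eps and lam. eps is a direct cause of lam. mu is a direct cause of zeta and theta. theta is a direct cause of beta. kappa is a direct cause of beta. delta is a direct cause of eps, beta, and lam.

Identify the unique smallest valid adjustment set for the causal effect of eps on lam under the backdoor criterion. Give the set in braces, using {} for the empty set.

{delta, zeta}

Variables eligible for adjustment (non-descendants of eps, excluding eps and lam): {beta, delta, kappa, mu, theta, zeta}.
Backdoor paths from eps to lam:
  P1: eps <- delta -> lam
  P2: eps <- delta -> beta <- theta <- mu -> zeta -> lam
  P3: eps <- zeta <- mu -> theta -> beta <- delta -> lam
  P4: eps <- zeta -> lam
The empty set is not sufficient: P1 (eps <- delta -> lam) has no collider blocking it and no conditioned non-collider, so it is open.
Try {delta, zeta}:
  P1: blocked at fork node delta ∈ conditioning set.
  P2: blocked at fork node delta ∈ conditioning set.
  P3: blocked at chain node zeta ∈ conditioning set.
  P4: blocked at fork node zeta ∈ conditioning set.
{delta, zeta} contains no descendant of eps and blocks every backdoor path.
Every element of {delta, zeta} is needed (dropping delta leaves P1 open; dropping zeta leaves P4 open), so no proper subset is valid.
Among all size-2 subsets of the eligible variables, only {delta, zeta} blocks every backdoor path, so it is the unique smallest valid adjustment set.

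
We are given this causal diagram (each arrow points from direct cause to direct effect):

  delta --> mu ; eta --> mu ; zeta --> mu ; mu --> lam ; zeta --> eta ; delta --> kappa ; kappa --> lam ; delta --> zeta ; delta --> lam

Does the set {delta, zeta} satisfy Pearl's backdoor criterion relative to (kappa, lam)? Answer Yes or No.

Backdoor paths from kappa to lam (paths whose first edge points into kappa):
  P1: kappa <- delta -> zeta -> eta -> mu -> lam
  P2: kappa <- delta -> zeta -> mu -> lam
  P3: kappa <- delta -> mu -> lam
  P4: kappa <- delta -> lam
Condition 1 (no descendant of kappa in the set): holds — descendants of kappa are {lam}; none are in {delta, zeta}.
Condition 2 (every backdoor path blocked by {delta, zeta}):
  P1: blocked at fork node delta ∈ conditioning set.
  P2: blocked at fork node delta ∈ conditioning set.
  P3: blocked at fork node delta ∈ conditioning set.
  P4: blocked at fork node delta ∈ conditioning set.
{delta, zeta} satisfies the backdoor criterion.

Yes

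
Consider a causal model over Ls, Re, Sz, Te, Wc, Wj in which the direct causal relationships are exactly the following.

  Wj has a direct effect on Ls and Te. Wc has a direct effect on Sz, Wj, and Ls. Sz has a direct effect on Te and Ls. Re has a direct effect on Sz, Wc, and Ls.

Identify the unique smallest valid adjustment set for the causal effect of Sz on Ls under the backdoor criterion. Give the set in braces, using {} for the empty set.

{Re, Wc}

Variables eligible for adjustment (non-descendants of Sz, excluding Sz and Ls): {Re, Wc, Wj}.
Backdoor paths from Sz to Ls:
  P1: Sz <- Re -> Wc -> Wj -> Ls
  P2: Sz <- Re -> Wc -> Ls
  P3: Sz <- Re -> Ls
  P4: Sz <- Wc <- Re -> Ls
  P5: Sz <- Wc -> Wj -> Ls
  P6: Sz <- Wc -> Ls
The empty set is not sufficient: P1 (Sz <- Re -> Wc -> Wj -> Ls) has no collider blocking it and no conditioned non-collider, so it is open.
Try {Re, Wc}:
  P1: blocked at fork node Re ∈ conditioning set.
  P2: blocked at fork node Re ∈ conditioning set.
  P3: blocked at fork node Re ∈ conditioning set.
  P4: blocked at chain node Wc ∈ conditioning set.
  P5: blocked at fork node Wc ∈ conditioning set.
  P6: blocked at fork node Wc ∈ conditioning set.
{Re, Wc} contains no descendant of Sz and blocks every backdoor path.
Every element of {Re, Wc} is needed (dropping Re leaves P3 open; dropping Wc leaves P5 open), so no proper subset is valid.
Among all size-2 subsets of the eligible variables, only {Re, Wc} blocks every backdoor path, so it is the unique smallest valid adjustment set.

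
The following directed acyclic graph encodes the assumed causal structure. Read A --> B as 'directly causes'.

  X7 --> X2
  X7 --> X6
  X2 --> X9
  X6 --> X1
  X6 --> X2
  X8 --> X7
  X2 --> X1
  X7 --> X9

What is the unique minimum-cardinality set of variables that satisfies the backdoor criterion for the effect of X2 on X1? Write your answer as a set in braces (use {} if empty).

{X6}

Variables eligible for adjustment (non-descendants of X2, excluding X2 and X1): {X6, X7, X8}.
Backdoor paths from X2 to X1:
  P1: X2 <- X7 -> X6 -> X1
  P2: X2 <- X6 -> X1
The empty set is not sufficient: P1 (X2 <- X7 -> X6 -> X1) has no collider blocking it and no conditioned non-collider, so it is open.
Try {X6}:
  P1: blocked at chain node X6 ∈ conditioning set.
  P2: blocked at fork node X6 ∈ conditioning set.
{X6} contains no descendant of X2 and blocks every backdoor path.
No other singleton works — e.g. {X8} leaves P1 open — so {X6} is the unique smallest valid adjustment set.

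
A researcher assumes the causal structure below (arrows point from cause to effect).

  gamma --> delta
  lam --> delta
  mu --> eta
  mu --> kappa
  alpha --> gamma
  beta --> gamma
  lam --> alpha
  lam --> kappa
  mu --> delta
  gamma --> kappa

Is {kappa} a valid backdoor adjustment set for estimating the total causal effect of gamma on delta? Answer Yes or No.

Backdoor paths from gamma to delta (paths whose first edge points into gamma):
  P1: gamma <- alpha <- lam -> delta
  P2: gamma <- alpha <- lam -> kappa <- mu -> delta
Condition 1 (no descendant of gamma in the set): FAILS — kappa is a descendant of gamma.
Condition 2 (every backdoor path blocked by {kappa}):
  P1: open — no interior node is in the conditioning set.
  P2: open — collider(s) kappa are conditioned on (or have a conditioned descendant) and no non-collider on the path is in the set.
{kappa} does not satisfy the backdoor criterion.

No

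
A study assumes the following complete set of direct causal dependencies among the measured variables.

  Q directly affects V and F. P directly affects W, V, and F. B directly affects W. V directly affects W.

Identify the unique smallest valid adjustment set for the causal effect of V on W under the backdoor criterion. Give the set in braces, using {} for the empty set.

Variables eligible for adjustment (non-descendants of V, excluding V and W): {B, F, P, Q}.
Backdoor paths from V to W:
  P1: V <- P -> W
  P2: V <- Q -> F <- P -> W
The empty set is not sufficient: P1 (V <- P -> W) has no collider blocking it and no conditioned non-collider, so it is open.
Try {P}:
  P1: blocked at fork node P ∈ conditioning set.
  P2: blocked at collider F (neither it nor any descendant is in the conditioning set).
{P} contains no descendant of V and blocks every backdoor path.
No other singleton works — e.g. {Q} leaves P1 open — so {P} is the unique smallest valid adjustment set.

{P}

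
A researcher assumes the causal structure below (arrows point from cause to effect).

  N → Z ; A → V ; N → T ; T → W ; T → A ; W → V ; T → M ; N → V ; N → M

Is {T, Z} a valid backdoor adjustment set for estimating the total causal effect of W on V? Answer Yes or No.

Backdoor paths from W to V (paths whose first edge points into W):
  P1: W <- T <- N -> V
  P2: W <- T -> A -> V
  P3: W <- T -> M <- N -> V
Condition 1 (no descendant of W in the set): holds — descendants of W are {V}; none are in {T, Z}.
Condition 2 (every backdoor path blocked by {T, Z}):
  P1: blocked at chain node T ∈ conditioning set.
  P2: blocked at fork node T ∈ conditioning set.
  P3: blocked at fork node T ∈ conditioning set.
{T, Z} satisfies the backdoor criterion.

Yes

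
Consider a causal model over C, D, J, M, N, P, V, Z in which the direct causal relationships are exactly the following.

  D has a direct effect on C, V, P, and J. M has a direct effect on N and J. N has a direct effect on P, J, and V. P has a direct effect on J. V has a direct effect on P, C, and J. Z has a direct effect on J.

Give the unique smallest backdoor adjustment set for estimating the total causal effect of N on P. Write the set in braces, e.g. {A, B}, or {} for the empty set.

{}

Variables eligible for adjustment (non-descendants of N, excluding N and P): {D, M, Z}.
Backdoor paths from N to P:
  P1: N <- M -> J <- D -> V -> P
  P2: N <- M -> J <- D -> P
  P3: N <- M -> J <- D -> C <- V -> P
  P4: N <- M -> J <- V <- D -> P
  P5: N <- M -> J <- V -> P
  P6: N <- M -> J <- V -> C <- D -> P
  P7: N <- M -> J <- P
Each backdoor path contains an unconditioned collider, so every path is already blocked with the empty conditioning set:
  P1: blocked at collider J (neither it nor any descendant is in the conditioning set).
  P2: blocked at collider J (neither it nor any descendant is in the conditioning set).
  P3: blocked at collider J (neither it nor any descendant is in the conditioning set).
  P4: blocked at collider J (neither it nor any descendant is in the conditioning set).
  P5: blocked at collider J (neither it nor any descendant is in the conditioning set).
  P6: blocked at collider J (neither it nor any descendant is in the conditioning set).
  P7: blocked at collider J (neither it nor any descendant is in the conditioning set).
The empty set is therefore the unique smallest valid set.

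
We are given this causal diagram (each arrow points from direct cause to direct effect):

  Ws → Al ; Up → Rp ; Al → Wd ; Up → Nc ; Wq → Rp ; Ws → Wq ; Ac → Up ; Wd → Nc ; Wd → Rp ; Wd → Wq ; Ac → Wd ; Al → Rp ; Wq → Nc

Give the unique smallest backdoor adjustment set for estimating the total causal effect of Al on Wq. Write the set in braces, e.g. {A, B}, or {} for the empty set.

{Ws}

Variables eligible for adjustment (non-descendants of Al, excluding Al and Wq): {Ac, Up, Ws}.
Backdoor paths from Al to Wq:
  P1: Al <- Ws -> Wq
The empty set is not sufficient: P1 (Al <- Ws -> Wq) has no collider blocking it and no conditioned non-collider, so it is open.
Try {Ws}:
  P1: blocked at fork node Ws ∈ conditioning set.
{Ws} contains no descendant of Al and blocks every backdoor path.
No other singleton works — e.g. {Ac} leaves P1 open — so {Ws} is the unique smallest valid adjustment set.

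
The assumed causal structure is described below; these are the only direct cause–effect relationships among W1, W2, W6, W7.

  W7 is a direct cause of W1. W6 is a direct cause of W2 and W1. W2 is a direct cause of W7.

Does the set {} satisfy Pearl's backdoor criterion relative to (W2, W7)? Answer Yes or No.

Backdoor paths from W2 to W7 (paths whose first edge points into W2):
  P1: W2 <- W6 -> W1 <- W7
Condition 1 (no descendant of W2 in the set): holds — descendants of W2 are {W1, W7}; none are in {}.
Condition 2 (every backdoor path blocked by {}):
  P1: blocked at collider W1 (neither it nor any descendant is in the conditioning set).
{} satisfies the backdoor criterion.

Yes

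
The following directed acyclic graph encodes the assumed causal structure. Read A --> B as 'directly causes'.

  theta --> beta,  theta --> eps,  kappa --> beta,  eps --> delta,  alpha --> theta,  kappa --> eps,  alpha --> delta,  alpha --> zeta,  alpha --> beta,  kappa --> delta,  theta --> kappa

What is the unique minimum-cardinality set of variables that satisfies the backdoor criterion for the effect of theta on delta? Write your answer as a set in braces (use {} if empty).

{alpha}

Variables eligible for adjustment (non-descendants of theta, excluding theta and delta): {alpha, zeta}.
Backdoor paths from theta to delta:
  P1: theta <- alpha -> beta <- kappa -> eps -> delta
  P2: theta <- alpha -> beta <- kappa -> delta
  P3: theta <- alpha -> delta
The empty set is not sufficient: P3 (theta <- alpha -> delta) has no collider blocking it and no conditioned non-collider, so it is open.
Try {alpha}:
  P1: blocked at fork node alpha ∈ conditioning set.
  P2: blocked at fork node alpha ∈ conditioning set.
  P3: blocked at fork node alpha ∈ conditioning set.
{alpha} contains no descendant of theta and blocks every backdoor path.
No other singleton works — e.g. {zeta} leaves P3 open — so {alpha} is the unique smallest valid adjustment set.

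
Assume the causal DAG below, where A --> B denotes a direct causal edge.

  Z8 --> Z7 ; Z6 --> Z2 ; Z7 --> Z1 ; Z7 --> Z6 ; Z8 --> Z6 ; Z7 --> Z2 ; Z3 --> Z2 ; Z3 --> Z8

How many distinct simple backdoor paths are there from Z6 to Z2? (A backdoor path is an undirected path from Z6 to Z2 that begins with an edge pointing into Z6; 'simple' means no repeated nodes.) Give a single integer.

4

A backdoor path from Z6 to Z2 is any simple undirected path whose first edge points into Z6 (i.e. leaves Z6 via a parent).
Parents of Z6: {Z7, Z8}.
Enumerating:
  P1: Z6 <- Z8 <- Z3 -> Z2
  P2: Z6 <- Z8 -> Z7 -> Z2
  P3: Z6 <- Z7 <- Z8 <- Z3 -> Z2
  P4: Z6 <- Z7 -> Z2
That exhausts the simple backdoor paths. Count: 4.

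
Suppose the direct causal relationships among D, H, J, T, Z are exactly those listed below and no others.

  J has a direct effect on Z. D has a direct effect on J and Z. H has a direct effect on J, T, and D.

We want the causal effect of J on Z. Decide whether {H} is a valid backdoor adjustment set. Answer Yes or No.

Backdoor paths from J to Z (paths whose first edge points into J):
  P1: J <- H -> D -> Z
  P2: J <- D -> Z
Condition 1 (no descendant of J in the set): holds — descendants of J are {Z}; none are in {H}.
Condition 2 (every backdoor path blocked by {H}):
  P1: blocked at fork node H ∈ conditioning set.
  P2: open — no interior node is in the conditioning set.
{H} does not satisfy the backdoor criterion.

No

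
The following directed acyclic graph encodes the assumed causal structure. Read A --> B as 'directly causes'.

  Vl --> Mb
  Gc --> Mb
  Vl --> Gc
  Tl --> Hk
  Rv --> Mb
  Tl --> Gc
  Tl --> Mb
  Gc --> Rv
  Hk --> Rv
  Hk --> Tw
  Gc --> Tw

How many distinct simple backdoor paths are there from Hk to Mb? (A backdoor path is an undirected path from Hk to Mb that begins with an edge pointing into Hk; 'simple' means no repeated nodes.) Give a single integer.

A backdoor path from Hk to Mb is any simple undirected path whose first edge points into Hk (i.e. leaves Hk via a parent).
Parents of Hk: {Tl}.
Enumerating:
  P1: Hk <- Tl -> Gc <- Vl -> Mb
  P2: Hk <- Tl -> Gc -> Rv -> Mb
  P3: Hk <- Tl -> Gc -> Mb
  P4: Hk <- Tl -> Mb
That exhausts the simple backdoor paths. Count: 4.

4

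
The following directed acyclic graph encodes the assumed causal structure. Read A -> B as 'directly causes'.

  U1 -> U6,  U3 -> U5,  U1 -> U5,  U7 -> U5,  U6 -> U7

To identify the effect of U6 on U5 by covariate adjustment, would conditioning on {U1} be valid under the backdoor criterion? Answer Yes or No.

Backdoor paths from U6 to U5 (paths whose first edge points into U6):
  P1: U6 <- U1 -> U5
Condition 1 (no descendant of U6 in the set): holds — descendants of U6 are {U5, U7}; none are in {U1}.
Condition 2 (every backdoor path blocked by {U1}):
  P1: blocked at fork node U1 ∈ conditioning set.
{U1} satisfies the backdoor criterion.

Yes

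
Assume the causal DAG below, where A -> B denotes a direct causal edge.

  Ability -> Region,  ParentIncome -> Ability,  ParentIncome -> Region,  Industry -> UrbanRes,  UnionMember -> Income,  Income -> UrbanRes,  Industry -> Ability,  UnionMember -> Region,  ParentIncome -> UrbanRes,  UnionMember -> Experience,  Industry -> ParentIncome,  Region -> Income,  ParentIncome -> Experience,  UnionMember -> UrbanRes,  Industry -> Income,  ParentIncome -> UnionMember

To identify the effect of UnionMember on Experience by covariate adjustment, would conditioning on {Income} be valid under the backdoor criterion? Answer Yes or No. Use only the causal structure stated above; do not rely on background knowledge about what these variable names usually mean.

No

Backdoor paths from UnionMember to Experience (paths whose first edge points into UnionMember):
  P1: UnionMember <- ParentIncome -> Experience
Condition 1 (no descendant of UnionMember in the set): FAILS — Income is a descendant of UnionMember.
Condition 2 (every backdoor path blocked by {Income}):
  P1: open — no interior node is in the conditioning set.
{Income} does not satisfy the backdoor criterion.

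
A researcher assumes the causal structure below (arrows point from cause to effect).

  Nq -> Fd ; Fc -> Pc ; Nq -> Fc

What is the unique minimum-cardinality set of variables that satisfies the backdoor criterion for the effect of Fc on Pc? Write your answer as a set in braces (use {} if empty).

Variables eligible for adjustment (non-descendants of Fc, excluding Fc and Pc): {Fd, Nq}.
Backdoor paths from Fc to Pc:
  (none)
With no backdoor paths the empty set already satisfies the criterion, and it is trivially minimal.

{}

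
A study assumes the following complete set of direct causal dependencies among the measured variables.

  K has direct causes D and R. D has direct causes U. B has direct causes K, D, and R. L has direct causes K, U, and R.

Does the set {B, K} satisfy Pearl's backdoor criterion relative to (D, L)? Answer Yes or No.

Backdoor paths from D to L (paths whose first edge points into D):
  P1: D <- U -> L
Condition 1 (no descendant of D in the set): FAILS — B and K are descendants of D.
Condition 2 (every backdoor path blocked by {B, K}):
  P1: open — no interior node is in the conditioning set.
{B, K} does not satisfy the backdoor criterion.

No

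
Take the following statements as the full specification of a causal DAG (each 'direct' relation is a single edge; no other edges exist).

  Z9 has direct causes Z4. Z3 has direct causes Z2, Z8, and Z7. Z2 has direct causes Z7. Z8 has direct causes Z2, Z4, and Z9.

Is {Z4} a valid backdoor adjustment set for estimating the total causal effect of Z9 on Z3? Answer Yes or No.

Yes

Backdoor paths from Z9 to Z3 (paths whose first edge points into Z9):
  P1: Z9 <- Z4 -> Z8 <- Z2 <- Z7 -> Z3
  P2: Z9 <- Z4 -> Z8 <- Z2 -> Z3
  P3: Z9 <- Z4 -> Z8 -> Z3
Condition 1 (no descendant of Z9 in the set): holds — descendants of Z9 are {Z3, Z8}; none are in {Z4}.
Condition 2 (every backdoor path blocked by {Z4}):
  P1: blocked at fork node Z4 ∈ conditioning set.
  P2: blocked at fork node Z4 ∈ conditioning set.
  P3: blocked at fork node Z4 ∈ conditioning set.
{Z4} satisfies the backdoor criterion.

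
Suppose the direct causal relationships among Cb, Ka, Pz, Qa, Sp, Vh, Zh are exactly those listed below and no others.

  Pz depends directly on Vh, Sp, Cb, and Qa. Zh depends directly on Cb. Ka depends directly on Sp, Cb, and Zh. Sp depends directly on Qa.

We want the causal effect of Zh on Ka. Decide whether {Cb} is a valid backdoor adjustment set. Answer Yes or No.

Backdoor paths from Zh to Ka (paths whose first edge points into Zh):
  P1: Zh <- Cb -> Ka
  P2: Zh <- Cb -> Pz <- Qa -> Sp -> Ka
  P3: Zh <- Cb -> Pz <- Sp -> Ka
Condition 1 (no descendant of Zh in the set): holds — descendants of Zh are {Ka}; none are in {Cb}.
Condition 2 (every backdoor path blocked by {Cb}):
  P1: blocked at fork node Cb ∈ conditioning set.
  P2: blocked at fork node Cb ∈ conditioning set.
  P3: blocked at fork node Cb ∈ conditioning set.
{Cb} satisfies the backdoor criterion.

Yes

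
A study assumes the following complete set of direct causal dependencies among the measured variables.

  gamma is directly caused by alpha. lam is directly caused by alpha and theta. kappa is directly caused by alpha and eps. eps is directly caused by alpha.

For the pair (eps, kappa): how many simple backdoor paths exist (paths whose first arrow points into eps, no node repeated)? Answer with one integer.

1

A backdoor path from eps to kappa is any simple undirected path whose first edge points into eps (i.e. leaves eps via a parent).
Parents of eps: {alpha}.
Enumerating:
  P1: eps <- alpha -> kappa
That exhausts the simple backdoor paths. Count: 1.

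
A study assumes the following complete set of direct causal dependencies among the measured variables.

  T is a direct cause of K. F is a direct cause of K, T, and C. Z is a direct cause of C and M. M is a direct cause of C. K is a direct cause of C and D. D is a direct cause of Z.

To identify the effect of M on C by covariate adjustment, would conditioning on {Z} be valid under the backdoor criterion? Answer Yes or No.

Yes

Backdoor paths from M to C (paths whose first edge points into M):
  P1: M <- Z <- D <- K <- F -> C
  P2: M <- Z <- D <- K <- T <- F -> C
  P3: M <- Z <- D <- K -> C
  P4: M <- Z -> C
Condition 1 (no descendant of M in the set): holds — descendants of M are {C}; none are in {Z}.
Condition 2 (every backdoor path blocked by {Z}):
  P1: blocked at chain node Z ∈ conditioning set.
  P2: blocked at chain node Z ∈ conditioning set.
  P3: blocked at chain node Z ∈ conditioning set.
  P4: blocked at fork node Z ∈ conditioning set.
{Z} satisfies the backdoor criterion.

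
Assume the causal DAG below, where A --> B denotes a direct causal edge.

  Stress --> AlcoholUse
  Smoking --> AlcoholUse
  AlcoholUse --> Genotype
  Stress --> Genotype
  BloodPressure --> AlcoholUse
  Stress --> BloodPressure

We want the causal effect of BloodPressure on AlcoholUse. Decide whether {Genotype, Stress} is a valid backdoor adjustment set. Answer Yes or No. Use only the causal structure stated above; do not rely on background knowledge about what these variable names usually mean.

Backdoor paths from BloodPressure to AlcoholUse (paths whose first edge points into BloodPressure):
  P1: BloodPressure <- Stress -> AlcoholUse
  P2: BloodPressure <- Stress -> Genotype <- AlcoholUse
Condition 1 (no descendant of BloodPressure in the set): FAILS — Genotype is a descendant of BloodPressure.
Condition 2 (every backdoor path blocked by {Genotype, Stress}):
  P1: blocked at fork node Stress ∈ conditioning set.
  P2: blocked at fork node Stress ∈ conditioning set.
{Genotype, Stress} does not satisfy the backdoor criterion.

No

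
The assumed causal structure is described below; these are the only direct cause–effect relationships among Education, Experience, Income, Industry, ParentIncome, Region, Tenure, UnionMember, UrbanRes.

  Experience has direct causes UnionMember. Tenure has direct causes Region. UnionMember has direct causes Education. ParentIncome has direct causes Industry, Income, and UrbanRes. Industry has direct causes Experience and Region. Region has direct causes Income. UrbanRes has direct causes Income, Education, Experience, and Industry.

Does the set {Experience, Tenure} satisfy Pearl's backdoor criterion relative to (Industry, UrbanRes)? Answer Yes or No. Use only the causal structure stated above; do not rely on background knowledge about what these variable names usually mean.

Backdoor paths from Industry to UrbanRes (paths whose first edge points into Industry):
  P1: Industry <- Region <- Income -> UrbanRes
  P2: Industry <- Region <- Income -> ParentIncome <- UrbanRes
  P3: Industry <- Experience <- UnionMember <- Education -> UrbanRes
  P4: Industry <- Experience -> UrbanRes
Condition 1 (no descendant of Industry in the set): holds — descendants of Industry are {ParentIncome, UrbanRes}; none are in {Experience, Tenure}.
Condition 2 (every backdoor path blocked by {Experience, Tenure}):
  P1: open — no interior node is in the conditioning set.
  P2: blocked at collider ParentIncome (neither it nor any descendant is in the conditioning set).
  P3: blocked at chain node Experience ∈ conditioning set.
  P4: blocked at fork node Experience ∈ conditioning set.
{Experience, Tenure} does not satisfy the backdoor criterion.

No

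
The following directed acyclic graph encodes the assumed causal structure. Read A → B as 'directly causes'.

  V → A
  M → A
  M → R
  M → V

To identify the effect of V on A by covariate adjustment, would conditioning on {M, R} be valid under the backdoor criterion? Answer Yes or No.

Backdoor paths from V to A (paths whose first edge points into V):
  P1: V <- M -> A
Condition 1 (no descendant of V in the set): holds — descendants of V are {A}; none are in {M, R}.
Condition 2 (every backdoor path blocked by {M, R}):
  P1: blocked at fork node M ∈ conditioning set.
{M, R} satisfies the backdoor criterion.

Yes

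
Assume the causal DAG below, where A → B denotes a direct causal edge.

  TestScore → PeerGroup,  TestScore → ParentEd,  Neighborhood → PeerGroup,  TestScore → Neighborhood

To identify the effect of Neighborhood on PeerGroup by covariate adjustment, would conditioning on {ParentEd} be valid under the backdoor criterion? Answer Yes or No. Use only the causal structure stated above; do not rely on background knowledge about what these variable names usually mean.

Backdoor paths from Neighborhood to PeerGroup (paths whose first edge points into Neighborhood):
  P1: Neighborhood <- TestScore -> PeerGroup
Condition 1 (no descendant of Neighborhood in the set): holds — descendants of Neighborhood are {PeerGroup}; none are in {ParentEd}.
Condition 2 (every backdoor path blocked by {ParentEd}):
  P1: open — no interior node is in the conditioning set.
{ParentEd} does not satisfy the backdoor criterion.

No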